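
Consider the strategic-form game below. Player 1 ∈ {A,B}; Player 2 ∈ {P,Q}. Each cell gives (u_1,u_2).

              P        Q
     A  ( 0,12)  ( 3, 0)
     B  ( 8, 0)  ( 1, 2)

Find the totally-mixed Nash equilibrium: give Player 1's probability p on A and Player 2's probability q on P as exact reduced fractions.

P1 indiff ⇒ q·0+(1-q)·3 = q·8+(1-q)·1 ⇒ q(-8) = (1-q)(-2) ⇒ q = 1/5
P2 indiff ⇒ p·12+(1-p)·0 = p·0+(1-p)·2 ⇒ p(12) = (1-p)(2) ⇒ p = 1/7

(p,q) = (1/7, 1/5)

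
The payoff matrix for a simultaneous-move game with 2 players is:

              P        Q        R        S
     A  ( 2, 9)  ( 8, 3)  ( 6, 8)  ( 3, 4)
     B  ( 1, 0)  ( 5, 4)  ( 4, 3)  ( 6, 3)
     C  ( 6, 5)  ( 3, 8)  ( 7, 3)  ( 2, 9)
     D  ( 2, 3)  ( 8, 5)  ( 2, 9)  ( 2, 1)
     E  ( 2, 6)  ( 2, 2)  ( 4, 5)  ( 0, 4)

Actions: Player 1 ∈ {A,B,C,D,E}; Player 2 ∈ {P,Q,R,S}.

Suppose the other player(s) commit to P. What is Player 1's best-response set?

u_1(A vs P) = 2
u_1(B vs P) = 1
u_1(C vs P) = 6
u_1(D vs P) = 2
u_1(E vs P) = 2
max payoff 6 at {C}

BR_1 = {C}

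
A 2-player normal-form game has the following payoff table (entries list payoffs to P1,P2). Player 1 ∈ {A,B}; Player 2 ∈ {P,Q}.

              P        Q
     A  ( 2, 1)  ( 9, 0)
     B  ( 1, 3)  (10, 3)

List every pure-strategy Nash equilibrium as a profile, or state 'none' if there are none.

NE set: (A,P), (B,Q)

(A,P): NE
(A,Q): not NE [P1→B gives 10>9; P2→P gives 1>0]
(B,P): not NE [P1→A gives 2>1]
(B,Q): NE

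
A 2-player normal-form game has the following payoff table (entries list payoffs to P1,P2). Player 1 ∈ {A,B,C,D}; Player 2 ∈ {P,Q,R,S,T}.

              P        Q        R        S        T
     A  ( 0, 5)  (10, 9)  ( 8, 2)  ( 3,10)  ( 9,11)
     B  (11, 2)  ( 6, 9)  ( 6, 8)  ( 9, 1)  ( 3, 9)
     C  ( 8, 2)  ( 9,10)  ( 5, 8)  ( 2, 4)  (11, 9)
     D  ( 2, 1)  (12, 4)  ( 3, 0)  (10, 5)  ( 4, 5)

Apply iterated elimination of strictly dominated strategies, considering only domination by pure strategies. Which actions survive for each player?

Remaining: P1:{A,C,D} P2:{Q,S,T}

P2 drop P (Q beats it: A:9>5 B:9>2 C:10>2 D:4>1)
P2 drop R (Q beats it: A:9>2 B:9>8 C:10>8 D:4>0)
P1 drop B (D beats it: Q:12>6 S:10>9 T:4>3)
P1→{A,C,D} P2→{Q,S,T}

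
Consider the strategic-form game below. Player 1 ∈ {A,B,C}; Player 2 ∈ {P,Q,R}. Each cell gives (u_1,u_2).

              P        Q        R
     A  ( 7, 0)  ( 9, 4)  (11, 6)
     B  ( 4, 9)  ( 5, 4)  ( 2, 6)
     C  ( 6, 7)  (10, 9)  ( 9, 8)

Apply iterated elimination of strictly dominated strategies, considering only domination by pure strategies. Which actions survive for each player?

P1 drop B (A beats it: P:7>4 Q:9>5 R:11>2)
P2 drop P (Q beats it: A:4>0 C:9>7)
P1→{A,C} P2→{Q,R}

Survivors P1:{A,C} P2:{Q,R}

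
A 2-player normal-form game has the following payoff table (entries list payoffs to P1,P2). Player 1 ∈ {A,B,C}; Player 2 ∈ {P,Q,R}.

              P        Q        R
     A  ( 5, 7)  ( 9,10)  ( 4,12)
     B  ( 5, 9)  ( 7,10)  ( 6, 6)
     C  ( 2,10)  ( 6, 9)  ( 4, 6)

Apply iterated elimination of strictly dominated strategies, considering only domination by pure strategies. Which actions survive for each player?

IESDS → P1:{A,B} P2:{Q,R}

P1 drop C (B beats it: P:5>2 Q:7>6 R:6>4)
P2 drop P (Q beats it: A:10>7 B:10>9)
P1→{A,B} P2→{Q,R}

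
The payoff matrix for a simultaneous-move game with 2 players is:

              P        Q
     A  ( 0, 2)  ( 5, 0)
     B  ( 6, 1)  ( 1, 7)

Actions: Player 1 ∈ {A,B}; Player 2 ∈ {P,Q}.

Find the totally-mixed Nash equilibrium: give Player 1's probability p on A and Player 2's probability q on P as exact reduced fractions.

P1 indiff ⇒ q·0+(1-q)·5 = q·6+(1-q)·1 ⇒ q(-6) = (1-q)(-4) ⇒ q = 2/5
P2 indiff ⇒ p·2+(1-p)·1 = p·0+(1-p)·7 ⇒ p(2) = (1-p)(6) ⇒ p = 3/4

p=3/4, q=2/5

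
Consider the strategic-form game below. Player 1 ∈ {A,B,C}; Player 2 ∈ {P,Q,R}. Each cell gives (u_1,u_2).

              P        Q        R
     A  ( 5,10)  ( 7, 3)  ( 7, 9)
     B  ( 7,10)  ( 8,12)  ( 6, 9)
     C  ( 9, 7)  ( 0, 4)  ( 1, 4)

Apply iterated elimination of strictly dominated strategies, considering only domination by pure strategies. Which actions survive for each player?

Survivors P1:{B,C} P2:{P,Q}

P2 drop R (P beats it: A:10>9 B:10>9 C:7>4)
P1 drop A (B beats it: P:7>5 Q:8>7)
P1→{B,C} P2→{P,Q}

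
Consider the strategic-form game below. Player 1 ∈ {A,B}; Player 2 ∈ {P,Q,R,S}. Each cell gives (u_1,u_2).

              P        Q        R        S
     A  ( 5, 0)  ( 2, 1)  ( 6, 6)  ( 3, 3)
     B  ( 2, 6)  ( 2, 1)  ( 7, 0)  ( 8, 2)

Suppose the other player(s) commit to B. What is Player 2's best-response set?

u_2(P vs B) = 6
u_2(Q vs B) = 1
u_2(R vs B) = 0
u_2(S vs B) = 2
max payoff 6 at {P}

BR_2 = {P}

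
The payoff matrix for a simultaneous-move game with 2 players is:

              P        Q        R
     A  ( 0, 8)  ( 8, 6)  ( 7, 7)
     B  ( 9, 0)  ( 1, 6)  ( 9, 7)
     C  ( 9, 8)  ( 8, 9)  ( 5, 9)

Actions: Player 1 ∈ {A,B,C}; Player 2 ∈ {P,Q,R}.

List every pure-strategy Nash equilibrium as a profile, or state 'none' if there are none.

(A,P): not NE [P1→C gives 9>0]
(A,Q): not NE [P2→P gives 8>6]
(A,R): not NE [P1→B gives 9>7; P2→P gives 8>7]
(B,P): not NE [P2→R gives 7>0]
(B,Q): not NE [P1→C gives 8>1; P2→R gives 7>6]
(B,R): NE
(C,P): not NE [P2→R gives 9>8]
(C,Q): NE
(C,R): not NE [P1→B gives 9>5]

Nash profiles: (B,R), (C,Q)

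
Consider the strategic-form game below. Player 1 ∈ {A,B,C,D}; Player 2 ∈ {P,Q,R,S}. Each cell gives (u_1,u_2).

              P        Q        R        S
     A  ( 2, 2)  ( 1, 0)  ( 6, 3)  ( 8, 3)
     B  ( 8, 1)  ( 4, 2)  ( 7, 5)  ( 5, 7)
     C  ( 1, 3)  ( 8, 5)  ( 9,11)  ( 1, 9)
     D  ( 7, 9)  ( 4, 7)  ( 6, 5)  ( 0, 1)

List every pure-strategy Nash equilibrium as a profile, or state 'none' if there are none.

Nash profiles: (A,S), (C,R)

(A,P): not NE [P1→B gives 8>2; P2→S gives 3>2]
(A,Q): not NE [P1→C gives 8>1; P2→S gives 3>0]
(A,R): not NE [P1→C gives 9>6]
(A,S): NE
(B,P): not NE [P2→S gives 7>1]
(B,Q): not NE [P1→C gives 8>4; P2→S gives 7>2]
(B,R): not NE [P1→C gives 9>7; P2→S gives 7>5]
(B,S): not NE [P1→A gives 8>5]
(C,P): not NE [P1→B gives 8>1; P2→R gives 11>3]
(C,Q): not NE [P2→R gives 11>5]
(C,R): NE
(C,S): not NE [P1→A gives 8>1; P2→R gives 11>9]
(D,P): not NE [P1→B gives 8>7]
(D,Q): not NE [P1→C gives 8>4; P2→P gives 9>7]
(D,R): not NE [P1→C gives 9>6; P2→P gives 9>5]
(D,S): not NE [P1→A gives 8>0; P2→P gives 9>1]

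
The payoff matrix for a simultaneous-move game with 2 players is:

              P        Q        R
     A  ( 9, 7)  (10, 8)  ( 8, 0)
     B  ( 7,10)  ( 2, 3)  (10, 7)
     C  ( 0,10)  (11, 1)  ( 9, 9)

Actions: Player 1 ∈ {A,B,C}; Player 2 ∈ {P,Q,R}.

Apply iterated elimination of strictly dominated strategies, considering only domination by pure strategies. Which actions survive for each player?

P2 drop R (P beats it: A:7>0 B:10>7 C:10>9)
P1 drop B (A beats it: P:9>7 Q:10>2)
P1→{A,C} P2→{P,Q}

Survivors P1:{A,C} P2:{P,Q}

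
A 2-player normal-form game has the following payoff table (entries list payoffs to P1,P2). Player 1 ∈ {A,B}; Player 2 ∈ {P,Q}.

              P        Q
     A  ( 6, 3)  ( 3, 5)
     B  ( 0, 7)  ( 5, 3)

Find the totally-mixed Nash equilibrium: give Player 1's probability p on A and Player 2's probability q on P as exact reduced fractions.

P1 mixes 2/3 on A; P2 mixes 1/4 on P

P1 indiff ⇒ q·6+(1-q)·3 = q·0+(1-q)·5 ⇒ q(6) = (1-q)(2) ⇒ q = 1/4
P2 indiff ⇒ p·3+(1-p)·7 = p·5+(1-p)·3 ⇒ p(-2) = (1-p)(-4) ⇒ p = 2/3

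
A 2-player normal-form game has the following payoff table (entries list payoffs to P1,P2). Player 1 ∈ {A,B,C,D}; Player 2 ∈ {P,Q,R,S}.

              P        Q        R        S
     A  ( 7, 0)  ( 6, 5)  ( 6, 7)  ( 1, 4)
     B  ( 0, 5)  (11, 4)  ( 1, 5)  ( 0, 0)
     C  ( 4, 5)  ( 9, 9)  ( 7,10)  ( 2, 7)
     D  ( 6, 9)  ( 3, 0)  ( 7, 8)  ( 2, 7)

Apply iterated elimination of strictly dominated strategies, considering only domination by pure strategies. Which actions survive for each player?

Survivors P1:{A,C,D} P2:{P,R}

P2 drop Q (R beats it: A:7>5 B:5>4 C:10>9 D:8>0)
P1 drop B (A beats it: P:7>0 R:6>1 S:1>0)
P2 drop S (R beats it: A:7>4 C:10>7 D:8>7)
P1→{A,C,D} P2→{P,R}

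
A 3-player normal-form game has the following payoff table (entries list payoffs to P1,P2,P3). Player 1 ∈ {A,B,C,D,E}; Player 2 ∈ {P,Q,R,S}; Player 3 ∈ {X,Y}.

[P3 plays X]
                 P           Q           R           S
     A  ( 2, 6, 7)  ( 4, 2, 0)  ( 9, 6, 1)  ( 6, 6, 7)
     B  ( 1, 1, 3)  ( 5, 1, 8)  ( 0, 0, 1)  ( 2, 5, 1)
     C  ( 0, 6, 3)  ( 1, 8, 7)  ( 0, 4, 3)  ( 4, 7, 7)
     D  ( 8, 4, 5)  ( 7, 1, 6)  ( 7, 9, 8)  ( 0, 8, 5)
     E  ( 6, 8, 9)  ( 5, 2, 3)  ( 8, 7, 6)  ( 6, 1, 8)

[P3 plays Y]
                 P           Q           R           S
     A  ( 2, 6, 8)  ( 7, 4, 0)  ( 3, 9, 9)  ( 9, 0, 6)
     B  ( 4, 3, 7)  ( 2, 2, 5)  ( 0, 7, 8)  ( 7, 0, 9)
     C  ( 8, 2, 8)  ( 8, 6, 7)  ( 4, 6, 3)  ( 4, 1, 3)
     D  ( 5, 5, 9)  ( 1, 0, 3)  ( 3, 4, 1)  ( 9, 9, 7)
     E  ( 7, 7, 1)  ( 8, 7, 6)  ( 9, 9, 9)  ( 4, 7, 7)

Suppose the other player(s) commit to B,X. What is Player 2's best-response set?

u_2(P vs B,X) = 1
u_2(Q vs B,X) = 1
u_2(R vs B,X) = 0
u_2(S vs B,X) = 5
max payoff 5 at {S}

argmax u_2 = {S}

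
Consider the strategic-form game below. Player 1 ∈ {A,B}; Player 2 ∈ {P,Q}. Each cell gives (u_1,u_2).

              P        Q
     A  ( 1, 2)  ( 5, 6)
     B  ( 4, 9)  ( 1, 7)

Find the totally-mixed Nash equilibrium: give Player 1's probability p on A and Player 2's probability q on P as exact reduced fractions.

p=1/3, q=4/7

P1 indiff ⇒ q·1+(1-q)·5 = q·4+(1-q)·1 ⇒ q(-3) = (1-q)(-4) ⇒ q = 4/7
P2 indiff ⇒ p·2+(1-p)·9 = p·6+(1-p)·7 ⇒ p(-4) = (1-p)(-2) ⇒ p = 1/3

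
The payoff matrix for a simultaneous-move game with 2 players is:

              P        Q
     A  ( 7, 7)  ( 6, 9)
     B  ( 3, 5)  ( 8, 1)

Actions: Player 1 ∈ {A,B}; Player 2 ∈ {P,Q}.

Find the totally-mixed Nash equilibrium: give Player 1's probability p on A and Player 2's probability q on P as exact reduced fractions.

P1 mixes 2/3 on A; P2 mixes 1/3 on P

P1 indiff ⇒ q·7+(1-q)·6 = q·3+(1-q)·8 ⇒ q(4) = (1-q)(2) ⇒ q = 1/3
P2 indiff ⇒ p·7+(1-p)·5 = p·9+(1-p)·1 ⇒ p(-2) = (1-p)(-4) ⇒ p = 2/3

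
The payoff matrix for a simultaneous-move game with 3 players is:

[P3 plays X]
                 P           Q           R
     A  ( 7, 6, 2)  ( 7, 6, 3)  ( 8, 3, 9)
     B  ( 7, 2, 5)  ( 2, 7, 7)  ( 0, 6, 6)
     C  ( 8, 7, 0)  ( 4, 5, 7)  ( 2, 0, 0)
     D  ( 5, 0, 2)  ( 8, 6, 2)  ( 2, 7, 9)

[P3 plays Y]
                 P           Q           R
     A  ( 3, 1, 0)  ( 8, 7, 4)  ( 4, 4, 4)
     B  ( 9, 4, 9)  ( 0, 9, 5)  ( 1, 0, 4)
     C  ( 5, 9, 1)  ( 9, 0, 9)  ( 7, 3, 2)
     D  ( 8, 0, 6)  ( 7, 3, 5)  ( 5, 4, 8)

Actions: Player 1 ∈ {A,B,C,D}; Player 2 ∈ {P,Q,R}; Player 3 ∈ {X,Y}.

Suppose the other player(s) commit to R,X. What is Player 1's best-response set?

argmax u_1 = {A}

u_1(A vs R,X) = 8
u_1(B vs R,X) = 0
u_1(C vs R,X) = 2
u_1(D vs R,X) = 2
max payoff 8 at {A}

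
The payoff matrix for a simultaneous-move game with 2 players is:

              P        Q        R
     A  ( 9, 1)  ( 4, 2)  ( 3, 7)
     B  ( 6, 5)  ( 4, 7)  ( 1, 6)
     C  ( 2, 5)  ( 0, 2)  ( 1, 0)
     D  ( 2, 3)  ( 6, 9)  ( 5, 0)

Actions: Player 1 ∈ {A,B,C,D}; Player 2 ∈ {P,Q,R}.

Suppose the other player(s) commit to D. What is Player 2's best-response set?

u_2(P vs D) = 3
u_2(Q vs D) = 9
u_2(R vs D) = 0
max payoff 9 at {Q}

argmax u_2 = {Q}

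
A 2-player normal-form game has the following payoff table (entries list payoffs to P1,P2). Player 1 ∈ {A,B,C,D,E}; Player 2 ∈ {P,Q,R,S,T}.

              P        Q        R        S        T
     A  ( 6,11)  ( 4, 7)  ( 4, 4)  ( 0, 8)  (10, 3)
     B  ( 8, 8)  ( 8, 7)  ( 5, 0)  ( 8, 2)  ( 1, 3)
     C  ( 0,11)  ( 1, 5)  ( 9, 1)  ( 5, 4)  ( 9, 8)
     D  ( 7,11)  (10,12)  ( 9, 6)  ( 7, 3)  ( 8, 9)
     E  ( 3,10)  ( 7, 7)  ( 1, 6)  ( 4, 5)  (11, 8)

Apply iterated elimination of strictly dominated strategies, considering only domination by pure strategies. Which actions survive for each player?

Remaining: P1:{B,D} P2:{P,Q}

P2 drop R (P beats it: A:11>4 B:8>0 C:11>1 D:11>6 E:10>6)
P2 drop S (P beats it: A:11>8 B:8>2 C:11>4 D:11>3 E:10>5)
P1 drop C (A beats it: P:6>0 Q:4>1 T:10>9)
P2 drop T (P beats it: A:11>3 B:8>3 D:11>9 E:10>8)
P1 drop A (B beats it: P:8>6 Q:8>4)
P1 drop E (B beats it: P:8>3 Q:8>7)
P1→{B,D} P2→{P,Q}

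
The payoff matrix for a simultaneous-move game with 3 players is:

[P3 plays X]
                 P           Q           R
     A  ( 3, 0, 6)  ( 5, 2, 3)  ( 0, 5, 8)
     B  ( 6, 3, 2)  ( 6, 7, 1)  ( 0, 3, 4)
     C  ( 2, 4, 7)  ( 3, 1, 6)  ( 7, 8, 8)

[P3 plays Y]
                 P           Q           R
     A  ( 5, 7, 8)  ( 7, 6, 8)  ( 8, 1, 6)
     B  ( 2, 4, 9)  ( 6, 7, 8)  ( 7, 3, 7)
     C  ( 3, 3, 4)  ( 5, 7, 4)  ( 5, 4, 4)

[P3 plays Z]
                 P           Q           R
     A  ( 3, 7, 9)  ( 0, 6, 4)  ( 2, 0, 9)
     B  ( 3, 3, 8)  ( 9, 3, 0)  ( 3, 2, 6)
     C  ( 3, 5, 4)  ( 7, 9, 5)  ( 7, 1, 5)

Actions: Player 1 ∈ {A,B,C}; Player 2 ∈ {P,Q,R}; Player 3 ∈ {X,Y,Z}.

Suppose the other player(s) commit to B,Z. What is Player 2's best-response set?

u_2(P vs B,Z) = 3
u_2(Q vs B,Z) = 3
u_2(R vs B,Z) = 2
max payoff 3 at {P,Q}

argmax u_2 = {P,Q}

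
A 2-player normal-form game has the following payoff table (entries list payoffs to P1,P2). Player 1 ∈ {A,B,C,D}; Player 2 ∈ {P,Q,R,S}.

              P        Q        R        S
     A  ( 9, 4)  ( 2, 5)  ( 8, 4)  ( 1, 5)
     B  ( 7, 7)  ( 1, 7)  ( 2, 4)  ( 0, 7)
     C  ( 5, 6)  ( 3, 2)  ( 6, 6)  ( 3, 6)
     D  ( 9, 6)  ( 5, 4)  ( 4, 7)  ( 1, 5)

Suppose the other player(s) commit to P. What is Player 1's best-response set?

argmax u_1 = {A,D}

u_1(A vs P) = 9
u_1(B vs P) = 7
u_1(C vs P) = 5
u_1(D vs P) = 9
max payoff 9 at {A,D}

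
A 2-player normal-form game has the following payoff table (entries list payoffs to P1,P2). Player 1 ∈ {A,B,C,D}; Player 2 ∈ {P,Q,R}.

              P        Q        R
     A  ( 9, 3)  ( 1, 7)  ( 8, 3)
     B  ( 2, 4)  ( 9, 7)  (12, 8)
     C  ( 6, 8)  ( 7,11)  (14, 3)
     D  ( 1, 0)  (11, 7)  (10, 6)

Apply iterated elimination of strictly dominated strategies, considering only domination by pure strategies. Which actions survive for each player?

P2 drop P (Q beats it: A:7>3 B:7>4 C:11>8 D:7>0)
P1 drop A (B beats it: Q:9>1 R:12>8)
P1→{B,C,D} P2→{Q,R}

Remaining: P1:{B,C,D} P2:{Q,R}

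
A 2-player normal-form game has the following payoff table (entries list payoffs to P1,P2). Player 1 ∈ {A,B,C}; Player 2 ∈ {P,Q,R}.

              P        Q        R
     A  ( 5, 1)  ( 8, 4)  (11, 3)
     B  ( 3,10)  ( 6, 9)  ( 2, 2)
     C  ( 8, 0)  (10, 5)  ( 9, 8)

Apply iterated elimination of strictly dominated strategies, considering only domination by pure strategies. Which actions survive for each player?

P1 drop B (A beats it: P:5>3 Q:8>6 R:11>2)
P2 drop P (Q beats it: A:4>1 C:5>0)
P1→{A,C} P2→{Q,R}

Survivors P1:{A,C} P2:{Q,R}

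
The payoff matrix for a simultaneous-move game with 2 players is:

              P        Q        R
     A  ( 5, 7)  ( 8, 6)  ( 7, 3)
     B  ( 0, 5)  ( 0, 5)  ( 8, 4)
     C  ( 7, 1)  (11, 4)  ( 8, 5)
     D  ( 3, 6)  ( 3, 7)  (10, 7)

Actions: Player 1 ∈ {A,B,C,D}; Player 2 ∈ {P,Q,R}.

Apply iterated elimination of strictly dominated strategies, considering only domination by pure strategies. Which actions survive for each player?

P1 drop A (C beats it: P:7>5 Q:11>8 R:8>7)
P1 drop B (D beats it: P:3>0 Q:3>0 R:10>8)
P2 drop P (Q beats it: C:4>1 D:7>6)
P1→{C,D} P2→{Q,R}

IESDS → P1:{C,D} P2:{Q,R}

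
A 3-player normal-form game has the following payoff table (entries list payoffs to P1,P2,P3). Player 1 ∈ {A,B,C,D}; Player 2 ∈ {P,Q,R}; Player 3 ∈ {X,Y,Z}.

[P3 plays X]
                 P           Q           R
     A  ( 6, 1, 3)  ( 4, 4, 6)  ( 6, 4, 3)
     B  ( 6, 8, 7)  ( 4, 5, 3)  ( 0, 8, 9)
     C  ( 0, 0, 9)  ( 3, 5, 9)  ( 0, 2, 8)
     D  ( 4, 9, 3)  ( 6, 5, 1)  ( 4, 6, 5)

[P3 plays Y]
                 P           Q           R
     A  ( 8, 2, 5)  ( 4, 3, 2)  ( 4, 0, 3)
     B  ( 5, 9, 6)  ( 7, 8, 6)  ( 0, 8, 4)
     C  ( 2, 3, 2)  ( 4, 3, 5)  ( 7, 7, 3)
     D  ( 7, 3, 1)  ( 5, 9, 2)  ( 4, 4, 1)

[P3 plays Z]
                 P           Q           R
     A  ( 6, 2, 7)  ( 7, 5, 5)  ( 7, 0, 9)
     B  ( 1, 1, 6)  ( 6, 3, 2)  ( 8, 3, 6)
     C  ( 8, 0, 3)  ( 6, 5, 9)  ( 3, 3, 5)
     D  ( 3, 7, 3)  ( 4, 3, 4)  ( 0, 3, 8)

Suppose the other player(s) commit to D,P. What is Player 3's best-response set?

P3 best: {X,Z}

u_3(X vs D,P) = 3
u_3(Y vs D,P) = 1
u_3(Z vs D,P) = 3
max payoff 3 at {X,Z}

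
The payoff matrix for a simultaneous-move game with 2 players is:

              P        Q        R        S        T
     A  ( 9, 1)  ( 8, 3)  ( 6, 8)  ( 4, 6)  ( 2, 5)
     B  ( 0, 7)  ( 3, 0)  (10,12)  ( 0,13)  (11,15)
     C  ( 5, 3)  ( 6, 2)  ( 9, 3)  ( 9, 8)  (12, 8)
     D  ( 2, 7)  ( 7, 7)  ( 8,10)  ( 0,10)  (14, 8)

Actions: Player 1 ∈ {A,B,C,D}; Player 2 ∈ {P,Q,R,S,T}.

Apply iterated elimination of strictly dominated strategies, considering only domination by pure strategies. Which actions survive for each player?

Remaining: P1:{B,C,D} P2:{R,S,T}

P2 drop P (S beats it: A:6>1 B:13>7 C:8>3 D:10>7)
P2 drop Q (R beats it: A:8>3 B:12>0 C:3>2 D:10>7)
P1 drop A (C beats it: R:9>6 S:9>4 T:12>2)
P1→{B,C,D} P2→{R,S,T}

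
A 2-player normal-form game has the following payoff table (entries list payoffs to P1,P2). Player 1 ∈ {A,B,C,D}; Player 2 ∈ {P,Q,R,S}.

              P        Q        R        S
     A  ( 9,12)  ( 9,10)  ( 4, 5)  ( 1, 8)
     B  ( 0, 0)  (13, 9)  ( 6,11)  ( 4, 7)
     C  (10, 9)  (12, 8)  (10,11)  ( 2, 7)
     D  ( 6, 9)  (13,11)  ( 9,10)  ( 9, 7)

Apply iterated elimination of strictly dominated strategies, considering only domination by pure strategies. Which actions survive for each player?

Survivors P1:{B,C,D} P2:{Q,R}

P1 drop A (C beats it: P:10>9 Q:12>9 R:10>4 S:2>1)
P2 drop P (R beats it: B:11>0 C:11>9 D:10>9)
P2 drop S (Q beats it: B:9>7 C:8>7 D:11>7)
P1→{B,C,D} P2→{Q,R}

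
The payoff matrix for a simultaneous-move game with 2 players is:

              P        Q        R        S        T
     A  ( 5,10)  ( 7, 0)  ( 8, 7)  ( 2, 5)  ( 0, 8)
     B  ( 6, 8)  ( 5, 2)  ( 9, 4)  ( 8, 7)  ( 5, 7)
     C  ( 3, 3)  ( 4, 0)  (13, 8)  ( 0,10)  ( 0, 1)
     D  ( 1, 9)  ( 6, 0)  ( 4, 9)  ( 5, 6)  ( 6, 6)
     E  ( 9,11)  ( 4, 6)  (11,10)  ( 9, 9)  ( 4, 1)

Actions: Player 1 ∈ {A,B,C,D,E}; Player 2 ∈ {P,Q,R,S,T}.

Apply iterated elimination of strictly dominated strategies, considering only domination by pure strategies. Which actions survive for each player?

Survivors P1:{C,E} P2:{P,R,S}

P2 drop Q (P beats it: A:10>0 B:8>2 C:3>0 D:9>0 E:11>6)
P1 drop A (B beats it: P:6>5 R:9>8 S:8>2 T:5>0)
P2 drop T (P beats it: B:8>7 C:3>1 D:9>6 E:11>1)
P1 drop B (E beats it: P:9>6 R:11>9 S:9>8)
P1 drop D (E beats it: P:9>1 R:11>4 S:9>5)
P1→{C,E} P2→{P,R,S}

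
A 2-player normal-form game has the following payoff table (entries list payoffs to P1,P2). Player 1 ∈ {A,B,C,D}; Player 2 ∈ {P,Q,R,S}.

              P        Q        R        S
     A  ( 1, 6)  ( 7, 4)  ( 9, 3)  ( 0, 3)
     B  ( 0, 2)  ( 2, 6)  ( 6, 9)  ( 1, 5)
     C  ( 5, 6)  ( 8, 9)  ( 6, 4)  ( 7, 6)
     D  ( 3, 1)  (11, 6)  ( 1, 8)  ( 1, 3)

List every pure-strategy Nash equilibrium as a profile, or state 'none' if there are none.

(A,P): not NE [P1→C gives 5>1]
(A,Q): not NE [P1→D gives 11>7; P2→P gives 6>4]
(A,R): not NE [P2→P gives 6>3]
(A,S): not NE [P1→C gives 7>0; P2→P gives 6>3]
(B,P): not NE [P1→C gives 5>0; P2→R gives 9>2]
(B,Q): not NE [P1→D gives 11>2; P2→R gives 9>6]
(B,R): not NE [P1→A gives 9>6]
(B,S): not NE [P1→C gives 7>1; P2→R gives 9>5]
(C,P): not NE [P2→Q gives 9>6]
(C,Q): not NE [P1→D gives 11>8]
(C,R): not NE [P1→A gives 9>6; P2→Q gives 9>4]
(C,S): not NE [P2→Q gives 9>6]
(D,P): not NE [P1→C gives 5>3; P2→R gives 8>1]
(D,Q): not NE [P2→R gives 8>6]
(D,R): not NE [P1→A gives 9>1]
(D,S): not NE [P1→C gives 7>1; P2→R gives 8>3]

No pure NE.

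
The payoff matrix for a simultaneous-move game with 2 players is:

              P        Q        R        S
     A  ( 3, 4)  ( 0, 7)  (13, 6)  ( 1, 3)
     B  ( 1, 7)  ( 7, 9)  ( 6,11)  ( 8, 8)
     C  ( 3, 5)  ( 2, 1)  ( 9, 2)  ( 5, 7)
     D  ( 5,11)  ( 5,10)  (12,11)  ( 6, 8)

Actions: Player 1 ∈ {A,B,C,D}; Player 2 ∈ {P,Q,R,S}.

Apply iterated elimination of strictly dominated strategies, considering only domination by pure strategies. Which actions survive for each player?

P1 drop C (D beats it: P:5>3 Q:5>2 R:12>9 S:6>5)
P2 drop S (Q beats it: A:7>3 B:9>8 D:10>8)
P1→{A,B,D} P2→{P,Q,R}

Survivors P1:{A,B,D} P2:{P,Q,R}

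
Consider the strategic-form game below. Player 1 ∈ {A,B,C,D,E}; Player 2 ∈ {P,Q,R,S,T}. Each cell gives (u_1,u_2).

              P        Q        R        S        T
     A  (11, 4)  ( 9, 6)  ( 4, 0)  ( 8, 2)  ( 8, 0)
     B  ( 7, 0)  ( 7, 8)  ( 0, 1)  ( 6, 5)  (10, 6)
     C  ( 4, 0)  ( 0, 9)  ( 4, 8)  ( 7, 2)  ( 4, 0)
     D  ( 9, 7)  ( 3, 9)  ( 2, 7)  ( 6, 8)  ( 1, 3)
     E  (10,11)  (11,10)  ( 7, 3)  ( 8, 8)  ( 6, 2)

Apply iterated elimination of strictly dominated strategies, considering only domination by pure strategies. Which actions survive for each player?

Survivors P1:{A,E} P2:{P,Q}

P1 drop C (E beats it: P:10>4 Q:11>0 R:7>4 S:8>7 T:6>4)
P1 drop D (A beats it: P:11>9 Q:9>3 R:4>2 S:8>6 T:8>1)
P2 drop R (Q beats it: A:6>0 B:8>1 E:10>3)
P2 drop S (Q beats it: A:6>2 B:8>5 E:10>8)
P2 drop T (Q beats it: A:6>0 B:8>6 E:10>2)
P1 drop B (A beats it: P:11>7 Q:9>7)
P1→{A,E} P2→{P,Q}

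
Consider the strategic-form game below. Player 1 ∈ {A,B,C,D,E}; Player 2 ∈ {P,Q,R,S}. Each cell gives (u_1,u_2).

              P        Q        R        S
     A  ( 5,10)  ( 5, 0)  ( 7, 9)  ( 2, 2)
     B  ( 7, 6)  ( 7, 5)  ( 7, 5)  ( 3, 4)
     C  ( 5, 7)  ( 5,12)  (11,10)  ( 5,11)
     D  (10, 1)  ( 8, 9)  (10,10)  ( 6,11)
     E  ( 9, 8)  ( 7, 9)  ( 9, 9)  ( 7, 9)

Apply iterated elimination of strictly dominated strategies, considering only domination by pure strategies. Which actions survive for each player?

Survivors P1:{C,D,E} P2:{Q,R,S}

P1 drop A (D beats it: P:10>5 Q:8>5 R:10>7 S:6>2)
P1 drop B (D beats it: P:10>7 Q:8>7 R:10>7 S:6>3)
P2 drop P (Q beats it: C:12>7 D:9>1 E:9>8)
P1→{C,D,E} P2→{Q,R,S}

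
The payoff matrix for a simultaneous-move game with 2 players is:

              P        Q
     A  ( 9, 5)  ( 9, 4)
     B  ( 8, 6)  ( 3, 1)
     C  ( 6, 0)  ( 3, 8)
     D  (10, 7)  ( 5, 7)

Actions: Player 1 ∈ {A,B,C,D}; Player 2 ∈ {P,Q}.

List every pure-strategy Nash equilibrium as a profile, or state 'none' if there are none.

(A,P): not NE [P1→D gives 10>9]
(A,Q): not NE [P2→P gives 5>4]
(B,P): not NE [P1→D gives 10>8]
(B,Q): not NE [P1→A gives 9>3; P2→P gives 6>1]
(C,P): not NE [P1→D gives 10>6; P2→Q gives 8>0]
(C,Q): not NE [P1→A gives 9>3]
(D,P): NE
(D,Q): not NE [P1→A gives 9>5]

NE set: (D,P)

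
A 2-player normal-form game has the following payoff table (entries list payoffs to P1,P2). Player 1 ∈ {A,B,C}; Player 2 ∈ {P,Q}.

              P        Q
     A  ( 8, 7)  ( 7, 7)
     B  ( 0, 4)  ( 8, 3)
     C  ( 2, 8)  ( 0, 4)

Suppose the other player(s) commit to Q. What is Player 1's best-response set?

u_1(A vs Q) = 7
u_1(B vs Q) = 8
u_1(C vs Q) = 0
max payoff 8 at {B}

BR_1 = {B}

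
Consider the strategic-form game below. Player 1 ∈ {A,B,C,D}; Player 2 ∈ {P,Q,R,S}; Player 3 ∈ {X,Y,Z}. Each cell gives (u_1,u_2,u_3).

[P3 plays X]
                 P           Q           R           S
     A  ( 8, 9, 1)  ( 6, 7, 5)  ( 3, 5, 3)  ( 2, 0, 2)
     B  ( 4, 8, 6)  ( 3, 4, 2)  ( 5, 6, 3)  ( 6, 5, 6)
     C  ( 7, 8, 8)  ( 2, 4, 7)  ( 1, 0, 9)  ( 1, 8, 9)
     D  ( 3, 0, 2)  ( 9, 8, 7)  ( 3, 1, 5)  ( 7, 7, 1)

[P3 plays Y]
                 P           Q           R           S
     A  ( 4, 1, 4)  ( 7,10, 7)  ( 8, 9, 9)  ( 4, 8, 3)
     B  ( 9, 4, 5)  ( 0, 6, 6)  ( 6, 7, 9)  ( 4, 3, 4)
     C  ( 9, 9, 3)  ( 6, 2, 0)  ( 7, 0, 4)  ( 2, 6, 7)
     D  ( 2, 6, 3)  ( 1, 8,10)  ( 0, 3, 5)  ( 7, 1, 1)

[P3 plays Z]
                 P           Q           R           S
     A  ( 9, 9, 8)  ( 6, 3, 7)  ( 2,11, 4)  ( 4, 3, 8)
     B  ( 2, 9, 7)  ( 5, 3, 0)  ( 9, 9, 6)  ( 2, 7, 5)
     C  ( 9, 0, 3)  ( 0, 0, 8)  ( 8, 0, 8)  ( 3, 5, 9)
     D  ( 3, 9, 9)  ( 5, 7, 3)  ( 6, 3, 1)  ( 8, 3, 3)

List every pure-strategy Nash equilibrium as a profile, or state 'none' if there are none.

Nash profiles: (A,Q,Y)

(A,P,X): not NE [P3→Z gives 8>1]
(A,P,Y): not NE [P1→C gives 9>4; P2→Q gives 10>1; P3→Z gives 8>4]
(A,P,Z): not NE [P2→R gives 11>9]
(A,Q,X): not NE [P1→D gives 9>6; P2→P gives 9>7; P3→Z gives 7>5]
(A,Q,Y): NE
(A,Q,Z): not NE [P2→R gives 11>3]
(A,R,X): not NE [P1→B gives 5>3; P2→P gives 9>5; P3→Y gives 9>3]
(A,R,Y): not NE [P2→Q gives 10>9]
(A,R,Z): not NE [P1→B gives 9>2; P3→Y gives 9>4]
(A,S,X): not NE [P1→D gives 7>2; P2→P gives 9>0; P3→Z gives 8>2]
(A,S,Y): not NE [P1→D gives 7>4; P2→Q gives 10>8; P3→Z gives 8>3]
(A,S,Z): not NE [P1→D gives 8>4; P2→R gives 11>3]
(B,P,X): not NE [P1→A gives 8>4; P3→Z gives 7>6]
(B,P,Y): not NE [P2→R gives 7>4; P3→Z gives 7>5]
(B,P,Z): not NE [P1→C gives 9>2]
(B,Q,X): not NE [P1→D gives 9>3; P2→P gives 8>4; P3→Y gives 6>2]
(B,Q,Y): not NE [P1→A gives 7>0; P2→R gives 7>6]
(B,Q,Z): not NE [P1→A gives 6>5; P2→R gives 9>3; P3→Y gives 6>0]
(B,R,X): not NE [P2→P gives 8>6; P3→Y gives 9>3]
(B,R,Y): not NE [P1→A gives 8>6]
(B,R,Z): not NE [P3→Y gives 9>6]
(B,S,X): not NE [P1→D gives 7>6; P2→P gives 8>5]
(B,S,Y): not NE [P1→D gives 7>4; P2→R gives 7>3; P3→X gives 6>4]
(B,S,Z): not NE [P1→D gives 8>2; P2→R gives 9>7; P3→X gives 6>5]
(C,P,X): not NE [P1→A gives 8>7]
(C,P,Y): not NE [P3→X gives 8>3]
(C,P,Z): not NE [P2→S gives 5>0; P3→X gives 8>3]
(C,Q,X): not NE [P1→D gives 9>2; P2→S gives 8>4; P3→Z gives 8>7]
(C,Q,Y): not NE [P1→A gives 7>6; P2→P gives 9>2; P3→Z gives 8>0]
(C,Q,Z): not NE [P1→A gives 6>0; P2→S gives 5>0]
(C,R,X): not NE [P1→B gives 5>1; P2→S gives 8>0]
(C,R,Y): not NE [P1→A gives 8>7; P2→P gives 9>0; P3→X gives 9>4]
(C,R,Z): not NE [P1→B gives 9>8; P2→S gives 5>0; P3→X gives 9>8]
(C,S,X): not NE [P1→D gives 7>1]
(C,S,Y): not NE [P1→D gives 7>2; P2→P gives 9>6; P3→Z gives 9>7]
(C,S,Z): not NE [P1→D gives 8>3]
(D,P,X): not NE [P1→A gives 8>3; P2→Q gives 8>0; P3→Z gives 9>2]
(D,P,Y): not NE [P1→C gives 9>2; P2→Q gives 8>6; P3→Z gives 9>3]
(D,P,Z): not NE [P1→C gives 9>3]
(D,Q,X): not NE [P3→Y gives 10>7]
(D,Q,Y): not NE [P1→A gives 7>1]
(D,Q,Z): not NE [P1→A gives 6>5; P2→P gives 9>7; P3→Y gives 10>3]
(D,R,X): not NE [P1→B gives 5>3; P2→Q gives 8>1]
(D,R,Y): not NE [P1→A gives 8>0; P2→Q gives 8>3]
(D,R,Z): not NE [P1→B gives 9>6; P2→P gives 9>3; P3→Y gives 5>1]
(D,S,X): not NE [P2→Q gives 8>7; P3→Z gives 3>1]
(D,S,Y): not NE [P2→Q gives 8>1; P3→Z gives 3>1]
(D,S,Z): not NE [P2→P gives 9>3]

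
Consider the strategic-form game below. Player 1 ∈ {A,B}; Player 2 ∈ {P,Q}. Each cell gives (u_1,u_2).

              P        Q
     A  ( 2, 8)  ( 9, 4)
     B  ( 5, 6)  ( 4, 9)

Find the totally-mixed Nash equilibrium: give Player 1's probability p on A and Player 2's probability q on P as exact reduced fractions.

P1 indiff ⇒ q·2+(1-q)·9 = q·5+(1-q)·4 ⇒ q(-3) = (1-q)(-5) ⇒ q = 5/8
P2 indiff ⇒ p·8+(1-p)·6 = p·4+(1-p)·9 ⇒ p(4) = (1-p)(3) ⇒ p = 3/7

P1 mixes 3/7 on A; P2 mixes 5/8 on P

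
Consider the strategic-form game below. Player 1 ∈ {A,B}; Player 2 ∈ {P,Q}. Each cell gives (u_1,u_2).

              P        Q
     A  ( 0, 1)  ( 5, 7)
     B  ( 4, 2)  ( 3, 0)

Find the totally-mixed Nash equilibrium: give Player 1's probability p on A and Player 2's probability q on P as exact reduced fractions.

P1 mixes 1/4 on A; P2 mixes 1/3 on P

P1 indiff ⇒ q·0+(1-q)·5 = q·4+(1-q)·3 ⇒ q(-4) = (1-q)(-2) ⇒ q = 1/3
P2 indiff ⇒ p·1+(1-p)·2 = p·7+(1-p)·0 ⇒ p(-6) = (1-p)(-2) ⇒ p = 1/4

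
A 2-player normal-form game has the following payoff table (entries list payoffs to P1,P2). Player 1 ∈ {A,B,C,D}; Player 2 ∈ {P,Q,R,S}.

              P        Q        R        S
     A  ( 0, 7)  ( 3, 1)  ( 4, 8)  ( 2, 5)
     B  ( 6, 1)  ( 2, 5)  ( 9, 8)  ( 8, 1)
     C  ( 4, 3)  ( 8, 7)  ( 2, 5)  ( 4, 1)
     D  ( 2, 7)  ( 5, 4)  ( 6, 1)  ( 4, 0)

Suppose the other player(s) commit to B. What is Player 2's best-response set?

P2 best: {R}

u_2(P vs B) = 1
u_2(Q vs B) = 5
u_2(R vs B) = 8
u_2(S vs B) = 1
max payoff 8 at {R}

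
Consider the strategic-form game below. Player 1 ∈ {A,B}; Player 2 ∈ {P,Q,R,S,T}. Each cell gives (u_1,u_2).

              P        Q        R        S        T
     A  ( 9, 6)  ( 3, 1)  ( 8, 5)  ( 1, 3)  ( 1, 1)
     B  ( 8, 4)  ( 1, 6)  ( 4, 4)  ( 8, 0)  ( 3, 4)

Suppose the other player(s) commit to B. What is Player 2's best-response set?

BR_2 = {Q}

u_2(P vs B) = 4
u_2(Q vs B) = 6
u_2(R vs B) = 4
u_2(S vs B) = 0
u_2(T vs B) = 4
max payoff 6 at {Q}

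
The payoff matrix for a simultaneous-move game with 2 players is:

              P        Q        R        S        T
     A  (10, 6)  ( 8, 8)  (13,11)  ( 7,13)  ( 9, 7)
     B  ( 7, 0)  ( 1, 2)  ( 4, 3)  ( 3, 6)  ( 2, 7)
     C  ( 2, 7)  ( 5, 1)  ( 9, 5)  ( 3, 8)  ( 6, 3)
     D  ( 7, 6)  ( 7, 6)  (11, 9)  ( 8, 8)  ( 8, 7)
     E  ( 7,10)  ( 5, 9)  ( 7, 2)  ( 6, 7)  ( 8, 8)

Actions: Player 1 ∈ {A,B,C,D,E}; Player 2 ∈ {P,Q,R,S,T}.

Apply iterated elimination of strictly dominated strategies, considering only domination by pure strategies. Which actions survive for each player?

IESDS → P1:{A,D} P2:{R,S}

P1 drop B (A beats it: P:10>7 Q:8>1 R:13>4 S:7>3 T:9>2)
P1 drop C (A beats it: P:10>2 Q:8>5 R:13>9 S:7>3 T:9>6)
P1 drop E (A beats it: P:10>7 Q:8>5 R:13>7 S:7>6 T:9>8)
P2 drop P (R beats it: A:11>6 D:9>6)
P2 drop Q (R beats it: A:11>8 D:9>6)
P2 drop T (R beats it: A:11>7 D:9>7)
P1→{A,D} P2→{R,S}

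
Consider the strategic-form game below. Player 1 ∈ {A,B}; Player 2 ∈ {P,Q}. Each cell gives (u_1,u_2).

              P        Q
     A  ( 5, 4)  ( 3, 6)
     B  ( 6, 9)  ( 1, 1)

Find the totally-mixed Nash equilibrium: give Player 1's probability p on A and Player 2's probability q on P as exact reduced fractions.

P1 indiff ⇒ q·5+(1-q)·3 = q·6+(1-q)·1 ⇒ q(-1) = (1-q)(-2) ⇒ q = 2/3
P2 indiff ⇒ p·4+(1-p)·9 = p·6+(1-p)·1 ⇒ p(-2) = (1-p)(-8) ⇒ p = 4/5

P1 mixes 4/5 on A; P2 mixes 2/3 on P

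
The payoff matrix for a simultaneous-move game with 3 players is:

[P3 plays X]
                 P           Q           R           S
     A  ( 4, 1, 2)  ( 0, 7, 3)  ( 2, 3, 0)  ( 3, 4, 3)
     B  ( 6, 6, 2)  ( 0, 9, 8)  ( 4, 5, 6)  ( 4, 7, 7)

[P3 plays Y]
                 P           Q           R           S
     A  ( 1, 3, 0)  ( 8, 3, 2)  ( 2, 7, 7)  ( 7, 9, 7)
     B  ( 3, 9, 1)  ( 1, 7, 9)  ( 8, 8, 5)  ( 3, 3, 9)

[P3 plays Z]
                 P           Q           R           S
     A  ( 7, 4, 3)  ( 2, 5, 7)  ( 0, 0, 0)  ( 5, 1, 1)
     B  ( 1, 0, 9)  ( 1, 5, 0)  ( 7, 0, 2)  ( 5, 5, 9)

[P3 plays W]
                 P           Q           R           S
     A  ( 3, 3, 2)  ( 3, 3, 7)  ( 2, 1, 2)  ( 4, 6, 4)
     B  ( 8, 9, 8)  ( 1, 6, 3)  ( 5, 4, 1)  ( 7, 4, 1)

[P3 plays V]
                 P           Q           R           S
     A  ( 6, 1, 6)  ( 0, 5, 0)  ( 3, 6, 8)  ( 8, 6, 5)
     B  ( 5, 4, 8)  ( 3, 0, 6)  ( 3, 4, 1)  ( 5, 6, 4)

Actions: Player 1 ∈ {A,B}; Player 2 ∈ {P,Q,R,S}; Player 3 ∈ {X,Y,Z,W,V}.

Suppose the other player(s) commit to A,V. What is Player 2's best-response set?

u_2(P vs A,V) = 1
u_2(Q vs A,V) = 5
u_2(R vs A,V) = 6
u_2(S vs A,V) = 6
max payoff 6 at {R,S}

BR_2 = {R,S}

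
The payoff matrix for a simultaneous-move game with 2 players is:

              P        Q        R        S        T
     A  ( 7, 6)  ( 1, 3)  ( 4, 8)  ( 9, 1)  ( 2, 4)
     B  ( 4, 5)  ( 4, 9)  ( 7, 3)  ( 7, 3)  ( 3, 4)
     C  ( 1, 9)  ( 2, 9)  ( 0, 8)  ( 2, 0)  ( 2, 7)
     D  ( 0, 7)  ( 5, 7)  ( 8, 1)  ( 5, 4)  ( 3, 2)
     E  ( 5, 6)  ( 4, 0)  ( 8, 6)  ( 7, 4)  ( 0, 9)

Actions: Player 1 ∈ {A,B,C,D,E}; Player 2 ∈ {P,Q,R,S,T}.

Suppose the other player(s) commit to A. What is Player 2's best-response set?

BR_2 = {R}

u_2(P vs A) = 6
u_2(Q vs A) = 3
u_2(R vs A) = 8
u_2(S vs A) = 1
u_2(T vs A) = 4
max payoff 8 at {R}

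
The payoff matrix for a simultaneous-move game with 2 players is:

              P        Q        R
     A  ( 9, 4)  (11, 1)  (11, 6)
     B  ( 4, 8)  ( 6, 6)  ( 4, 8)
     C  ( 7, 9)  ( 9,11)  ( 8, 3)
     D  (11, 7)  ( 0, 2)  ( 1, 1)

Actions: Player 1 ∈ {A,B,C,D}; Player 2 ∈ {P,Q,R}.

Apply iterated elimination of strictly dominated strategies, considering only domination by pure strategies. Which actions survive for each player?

P1 drop B (A beats it: P:9>4 Q:11>6 R:11>4)
P1 drop C (A beats it: P:9>7 Q:11>9 R:11>8)
P2 drop Q (P beats it: A:4>1 D:7>2)
P1→{A,D} P2→{P,R}

Survivors P1:{A,D} P2:{P,R}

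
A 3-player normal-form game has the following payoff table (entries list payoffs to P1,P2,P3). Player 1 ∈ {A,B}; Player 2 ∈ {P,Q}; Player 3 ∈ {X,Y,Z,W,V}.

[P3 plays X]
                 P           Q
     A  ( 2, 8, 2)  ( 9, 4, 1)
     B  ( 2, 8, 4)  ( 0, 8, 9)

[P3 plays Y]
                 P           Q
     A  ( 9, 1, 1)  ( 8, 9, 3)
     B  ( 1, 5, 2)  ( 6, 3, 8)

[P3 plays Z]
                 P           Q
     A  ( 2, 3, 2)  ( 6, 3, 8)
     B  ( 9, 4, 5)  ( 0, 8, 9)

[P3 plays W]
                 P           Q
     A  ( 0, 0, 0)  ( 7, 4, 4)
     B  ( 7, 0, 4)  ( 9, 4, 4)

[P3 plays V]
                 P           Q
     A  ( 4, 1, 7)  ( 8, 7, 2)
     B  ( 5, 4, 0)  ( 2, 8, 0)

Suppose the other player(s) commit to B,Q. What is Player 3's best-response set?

P3 best: {X,Z}

u_3(X vs B,Q) = 9
u_3(Y vs B,Q) = 8
u_3(Z vs B,Q) = 9
u_3(W vs B,Q) = 4
u_3(V vs B,Q) = 0
max payoff 9 at {X,Z}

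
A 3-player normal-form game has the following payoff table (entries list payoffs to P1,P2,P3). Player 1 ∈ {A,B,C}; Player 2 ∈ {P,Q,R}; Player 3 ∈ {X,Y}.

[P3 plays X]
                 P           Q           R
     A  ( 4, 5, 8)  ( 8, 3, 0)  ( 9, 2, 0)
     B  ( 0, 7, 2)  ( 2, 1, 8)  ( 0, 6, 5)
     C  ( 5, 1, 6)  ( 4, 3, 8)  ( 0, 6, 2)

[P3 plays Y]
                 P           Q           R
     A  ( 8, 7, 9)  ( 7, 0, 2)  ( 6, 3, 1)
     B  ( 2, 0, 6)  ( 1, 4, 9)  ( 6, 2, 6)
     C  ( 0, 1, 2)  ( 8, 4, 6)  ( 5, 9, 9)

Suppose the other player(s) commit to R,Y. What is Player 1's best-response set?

P1 best: {A,B}

u_1(A vs R,Y) = 6
u_1(B vs R,Y) = 6
u_1(C vs R,Y) = 5
max payoff 6 at {A,B}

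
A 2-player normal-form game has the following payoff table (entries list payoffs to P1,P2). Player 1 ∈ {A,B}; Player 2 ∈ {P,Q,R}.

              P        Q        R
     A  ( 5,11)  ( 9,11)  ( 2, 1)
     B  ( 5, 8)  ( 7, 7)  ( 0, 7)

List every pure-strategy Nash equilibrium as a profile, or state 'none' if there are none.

(A,P): NE
(A,Q): NE
(A,R): not NE [P2→Q gives 11>1]
(B,P): NE
(B,Q): not NE [P1→A gives 9>7; P2→P gives 8>7]
(B,R): not NE [P1→A gives 2>0; P2→P gives 8>7]

NE set: (A,P), (A,Q), (B,P)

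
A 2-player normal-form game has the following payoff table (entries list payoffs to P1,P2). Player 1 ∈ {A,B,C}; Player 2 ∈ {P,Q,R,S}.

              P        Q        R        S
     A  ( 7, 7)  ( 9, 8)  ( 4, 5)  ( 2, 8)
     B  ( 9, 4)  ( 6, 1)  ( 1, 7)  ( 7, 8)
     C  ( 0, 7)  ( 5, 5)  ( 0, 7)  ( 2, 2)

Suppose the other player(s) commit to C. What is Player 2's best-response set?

BR_2 = {P,R}

u_2(P vs C) = 7
u_2(Q vs C) = 5
u_2(R vs C) = 7
u_2(S vs C) = 2
max payoff 7 at {P,R}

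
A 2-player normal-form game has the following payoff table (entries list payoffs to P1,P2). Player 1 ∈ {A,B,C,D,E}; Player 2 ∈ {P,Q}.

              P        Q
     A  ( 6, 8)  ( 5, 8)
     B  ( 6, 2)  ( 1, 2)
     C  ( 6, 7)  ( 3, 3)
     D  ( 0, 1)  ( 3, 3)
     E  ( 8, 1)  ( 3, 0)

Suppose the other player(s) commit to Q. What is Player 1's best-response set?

u_1(A vs Q) = 5
u_1(B vs Q) = 1
u_1(C vs Q) = 3
u_1(D vs Q) = 3
u_1(E vs Q) = 3
max payoff 5 at {A}

BR_1 = {A}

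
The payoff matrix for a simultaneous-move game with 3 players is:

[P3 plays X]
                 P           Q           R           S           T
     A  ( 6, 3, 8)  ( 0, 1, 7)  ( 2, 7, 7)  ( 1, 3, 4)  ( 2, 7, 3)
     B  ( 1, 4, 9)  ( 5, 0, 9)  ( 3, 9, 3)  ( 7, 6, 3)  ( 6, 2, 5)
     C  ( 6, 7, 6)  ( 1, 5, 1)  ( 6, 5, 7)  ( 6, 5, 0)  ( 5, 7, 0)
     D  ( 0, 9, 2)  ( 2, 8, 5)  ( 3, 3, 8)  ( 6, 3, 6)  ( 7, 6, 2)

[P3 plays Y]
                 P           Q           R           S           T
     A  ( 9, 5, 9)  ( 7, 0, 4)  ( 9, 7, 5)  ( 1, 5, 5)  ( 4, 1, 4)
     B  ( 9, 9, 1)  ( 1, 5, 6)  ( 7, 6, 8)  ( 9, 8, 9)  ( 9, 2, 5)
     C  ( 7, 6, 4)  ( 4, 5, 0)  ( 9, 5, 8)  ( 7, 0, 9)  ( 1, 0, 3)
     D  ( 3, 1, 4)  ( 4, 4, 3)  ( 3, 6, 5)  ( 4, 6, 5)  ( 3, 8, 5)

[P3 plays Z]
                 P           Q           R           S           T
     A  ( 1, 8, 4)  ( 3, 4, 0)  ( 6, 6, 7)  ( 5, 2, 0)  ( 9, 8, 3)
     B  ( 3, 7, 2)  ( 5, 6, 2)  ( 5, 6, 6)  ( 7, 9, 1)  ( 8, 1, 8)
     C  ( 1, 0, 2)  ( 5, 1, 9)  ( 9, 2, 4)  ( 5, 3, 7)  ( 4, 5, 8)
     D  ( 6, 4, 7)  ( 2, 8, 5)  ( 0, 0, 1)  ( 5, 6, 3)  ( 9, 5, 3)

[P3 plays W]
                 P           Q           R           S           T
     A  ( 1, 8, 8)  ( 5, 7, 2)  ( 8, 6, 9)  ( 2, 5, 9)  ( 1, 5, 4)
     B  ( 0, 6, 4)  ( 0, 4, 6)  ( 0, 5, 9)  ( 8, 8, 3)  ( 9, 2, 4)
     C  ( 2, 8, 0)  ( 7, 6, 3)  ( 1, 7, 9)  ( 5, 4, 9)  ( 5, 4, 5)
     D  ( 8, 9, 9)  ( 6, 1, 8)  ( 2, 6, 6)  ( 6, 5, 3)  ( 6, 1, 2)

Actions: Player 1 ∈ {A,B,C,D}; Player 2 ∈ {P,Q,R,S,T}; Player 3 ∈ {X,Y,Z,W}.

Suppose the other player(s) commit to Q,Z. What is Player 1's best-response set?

P1 best: {B,C}

u_1(A vs Q,Z) = 3
u_1(B vs Q,Z) = 5
u_1(C vs Q,Z) = 5
u_1(D vs Q,Z) = 2
max payoff 5 at {B,C}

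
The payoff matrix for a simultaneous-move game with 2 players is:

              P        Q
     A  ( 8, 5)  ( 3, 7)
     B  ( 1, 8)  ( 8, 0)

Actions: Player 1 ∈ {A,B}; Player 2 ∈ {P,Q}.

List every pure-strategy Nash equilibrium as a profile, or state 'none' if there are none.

(A,P): not NE [P2→Q gives 7>5]
(A,Q): not NE [P1→B gives 8>3]
(B,P): not NE [P1→A gives 8>1]
(B,Q): not NE [P2→P gives 8>0]

Equilibria: none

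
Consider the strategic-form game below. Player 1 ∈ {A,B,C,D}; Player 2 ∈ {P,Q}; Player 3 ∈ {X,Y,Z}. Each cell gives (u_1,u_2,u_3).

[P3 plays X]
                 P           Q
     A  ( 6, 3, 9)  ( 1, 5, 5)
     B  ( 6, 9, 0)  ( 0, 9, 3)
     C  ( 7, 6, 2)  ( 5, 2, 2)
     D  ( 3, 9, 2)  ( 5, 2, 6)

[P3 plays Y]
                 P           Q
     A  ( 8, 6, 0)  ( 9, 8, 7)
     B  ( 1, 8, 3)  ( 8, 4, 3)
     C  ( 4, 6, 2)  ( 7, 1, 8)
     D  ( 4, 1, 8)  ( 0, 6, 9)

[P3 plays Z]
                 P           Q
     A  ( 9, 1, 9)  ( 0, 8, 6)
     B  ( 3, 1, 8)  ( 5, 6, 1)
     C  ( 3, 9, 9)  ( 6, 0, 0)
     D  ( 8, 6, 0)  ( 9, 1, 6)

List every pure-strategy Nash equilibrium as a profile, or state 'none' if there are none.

Nash profiles: (A,Q,Y)

(A,P,X): not NE [P1→C gives 7>6; P2→Q gives 5>3]
(A,P,Y): not NE [P2→Q gives 8>6; P3→Z gives 9>0]
(A,P,Z): not NE [P2→Q gives 8>1]
(A,Q,X): not NE [P1→D gives 5>1; P3→Y gives 7>5]
(A,Q,Y): NE
(A,Q,Z): not NE [P1→D gives 9>0; P3→Y gives 7>6]
(B,P,X): not NE [P1→C gives 7>6; P3→Z gives 8>0]
(B,P,Y): not NE [P1→A gives 8>1; P3→Z gives 8>3]
(B,P,Z): not NE [P1→A gives 9>3; P2→Q gives 6>1]
(B,Q,X): not NE [P1→D gives 5>0]
(B,Q,Y): not NE [P1→A gives 9>8; P2→P gives 8>4]
(B,Q,Z): not NE [P1→D gives 9>5; P3→Y gives 3>1]
(C,P,X): not NE [P3→Z gives 9>2]
(C,P,Y): not NE [P1→A gives 8>4; P3→Z gives 9>2]
(C,P,Z): not NE [P1→A gives 9>3]
(C,Q,X): not NE [P2→P gives 6>2; P3→Y gives 8>2]
(C,Q,Y): not NE [P1→A gives 9>7; P2→P gives 6>1]
(C,Q,Z): not NE [P1→D gives 9>6; P2→P gives 9>0; P3→Y gives 8>0]
(D,P,X): not NE [P1→C gives 7>3; P3→Y gives 8>2]
(D,P,Y): not NE [P1→A gives 8>4; P2→Q gives 6>1]
(D,P,Z): not NE [P1→A gives 9>8; P3→Y gives 8>0]
(D,Q,X): not NE [P2→P gives 9>2; P3→Y gives 9>6]
(D,Q,Y): not NE [P1→A gives 9>0]
(D,Q,Z): not NE [P2→P gives 6>1; P3→Y gives 9>6]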